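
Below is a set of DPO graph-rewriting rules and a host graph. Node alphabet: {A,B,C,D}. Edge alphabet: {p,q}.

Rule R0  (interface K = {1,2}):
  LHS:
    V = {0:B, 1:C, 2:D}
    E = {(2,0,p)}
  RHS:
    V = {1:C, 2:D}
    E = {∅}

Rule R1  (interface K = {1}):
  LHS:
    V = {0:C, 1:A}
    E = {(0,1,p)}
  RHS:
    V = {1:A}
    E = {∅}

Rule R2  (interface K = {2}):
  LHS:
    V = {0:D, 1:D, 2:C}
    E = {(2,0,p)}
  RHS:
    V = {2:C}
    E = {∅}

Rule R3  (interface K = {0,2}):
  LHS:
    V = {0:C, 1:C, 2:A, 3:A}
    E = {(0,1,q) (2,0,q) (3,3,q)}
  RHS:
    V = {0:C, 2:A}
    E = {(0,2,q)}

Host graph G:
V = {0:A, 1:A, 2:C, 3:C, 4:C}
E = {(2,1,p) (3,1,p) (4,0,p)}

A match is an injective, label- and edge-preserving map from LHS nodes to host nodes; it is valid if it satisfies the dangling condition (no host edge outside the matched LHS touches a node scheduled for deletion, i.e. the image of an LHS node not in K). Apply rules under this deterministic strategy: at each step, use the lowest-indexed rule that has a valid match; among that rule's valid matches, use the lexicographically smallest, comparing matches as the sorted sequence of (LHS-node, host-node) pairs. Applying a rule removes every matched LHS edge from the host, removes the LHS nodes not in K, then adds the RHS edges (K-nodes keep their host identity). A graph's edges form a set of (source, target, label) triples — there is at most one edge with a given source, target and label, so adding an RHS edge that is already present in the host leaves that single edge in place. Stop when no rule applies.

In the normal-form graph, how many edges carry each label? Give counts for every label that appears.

[0] host  ⇒  5 nodes, 3 edges  {2-p->1 3-p->1 4-p->0}
[1] R1 @ {0↦2, 1↦1}  ⇒  4 nodes, 2 edges  {3-p->1 4-p->0}
[2] R1 @ {0↦3, 1↦1}  ⇒  3 nodes, 1 edges  {4-p->0}
[3] R1 @ {0↦4, 1↦0}  ⇒  2 nodes, 0 edges  {∅}
final graph: no rule applies after step 3
NF edges: []

Answer: (no edges)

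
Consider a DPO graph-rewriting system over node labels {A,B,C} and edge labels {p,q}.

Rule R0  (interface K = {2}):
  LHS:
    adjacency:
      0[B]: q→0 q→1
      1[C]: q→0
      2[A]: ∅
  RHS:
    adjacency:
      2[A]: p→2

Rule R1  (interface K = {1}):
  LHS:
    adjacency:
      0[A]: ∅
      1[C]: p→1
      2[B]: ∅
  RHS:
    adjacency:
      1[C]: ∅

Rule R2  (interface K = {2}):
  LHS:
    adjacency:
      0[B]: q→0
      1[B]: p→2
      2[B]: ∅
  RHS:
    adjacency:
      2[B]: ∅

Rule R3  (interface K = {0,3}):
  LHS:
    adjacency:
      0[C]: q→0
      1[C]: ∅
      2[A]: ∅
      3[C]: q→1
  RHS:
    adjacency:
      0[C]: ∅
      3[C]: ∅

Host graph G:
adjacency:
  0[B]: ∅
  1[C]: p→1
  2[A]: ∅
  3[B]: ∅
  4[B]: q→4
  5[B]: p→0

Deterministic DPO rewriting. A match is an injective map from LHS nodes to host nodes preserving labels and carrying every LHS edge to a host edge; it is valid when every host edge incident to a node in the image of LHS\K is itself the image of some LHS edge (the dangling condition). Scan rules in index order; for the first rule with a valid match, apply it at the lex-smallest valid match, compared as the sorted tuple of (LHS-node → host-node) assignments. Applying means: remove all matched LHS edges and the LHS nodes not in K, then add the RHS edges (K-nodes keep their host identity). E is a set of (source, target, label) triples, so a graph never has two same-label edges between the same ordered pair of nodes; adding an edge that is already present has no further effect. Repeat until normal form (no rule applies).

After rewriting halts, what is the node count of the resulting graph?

Answer: 2

Steps:
[0] host  ⇒  6 nodes, 3 edges  {1-p->1 4-q->4 5-p->0}
[1] R1 @ {0↦2, 1↦1, 2↦3}  ⇒  4 nodes, 2 edges  {4-q->4 5-p->0}
[2] R2 @ {0↦4, 1↦5, 2↦0}  ⇒  2 nodes, 0 edges  {∅}
final graph: no rule applies after step 2
NF nodes: {0:B, 1:C}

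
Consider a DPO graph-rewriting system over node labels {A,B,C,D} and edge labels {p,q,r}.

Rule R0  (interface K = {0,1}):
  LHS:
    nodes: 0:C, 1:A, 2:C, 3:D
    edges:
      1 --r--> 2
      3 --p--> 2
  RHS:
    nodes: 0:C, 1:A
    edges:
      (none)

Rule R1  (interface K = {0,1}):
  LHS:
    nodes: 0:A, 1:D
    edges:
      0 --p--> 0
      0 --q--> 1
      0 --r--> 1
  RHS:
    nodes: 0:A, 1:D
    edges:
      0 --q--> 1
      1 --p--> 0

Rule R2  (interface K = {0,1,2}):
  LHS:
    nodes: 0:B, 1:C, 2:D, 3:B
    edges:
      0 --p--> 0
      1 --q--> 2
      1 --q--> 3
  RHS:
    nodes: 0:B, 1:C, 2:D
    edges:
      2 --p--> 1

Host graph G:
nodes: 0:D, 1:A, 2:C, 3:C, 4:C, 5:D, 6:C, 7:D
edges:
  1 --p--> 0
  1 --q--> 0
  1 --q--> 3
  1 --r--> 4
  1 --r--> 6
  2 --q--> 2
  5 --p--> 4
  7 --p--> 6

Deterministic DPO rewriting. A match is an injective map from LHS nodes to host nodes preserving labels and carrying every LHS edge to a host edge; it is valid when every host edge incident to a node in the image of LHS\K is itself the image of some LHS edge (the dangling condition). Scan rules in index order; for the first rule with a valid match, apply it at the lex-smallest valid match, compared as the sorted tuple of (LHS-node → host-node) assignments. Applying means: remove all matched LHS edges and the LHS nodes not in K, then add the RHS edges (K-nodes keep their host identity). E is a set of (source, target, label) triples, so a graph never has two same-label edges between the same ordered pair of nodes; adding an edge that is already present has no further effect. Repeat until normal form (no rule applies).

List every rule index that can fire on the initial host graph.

Answer: [R0]

Rewrite trace:
R0: 6 valid matches — {0↦2, 1↦1, 2↦4, 3↦5}, {0↦2, 1↦1, 2↦6, 3↦7}, {0↦3, 1↦1, 2↦4, 3↦5} (+3 more)
R1: no valid match — LHS pattern not found
R2: no valid match — LHS pattern not found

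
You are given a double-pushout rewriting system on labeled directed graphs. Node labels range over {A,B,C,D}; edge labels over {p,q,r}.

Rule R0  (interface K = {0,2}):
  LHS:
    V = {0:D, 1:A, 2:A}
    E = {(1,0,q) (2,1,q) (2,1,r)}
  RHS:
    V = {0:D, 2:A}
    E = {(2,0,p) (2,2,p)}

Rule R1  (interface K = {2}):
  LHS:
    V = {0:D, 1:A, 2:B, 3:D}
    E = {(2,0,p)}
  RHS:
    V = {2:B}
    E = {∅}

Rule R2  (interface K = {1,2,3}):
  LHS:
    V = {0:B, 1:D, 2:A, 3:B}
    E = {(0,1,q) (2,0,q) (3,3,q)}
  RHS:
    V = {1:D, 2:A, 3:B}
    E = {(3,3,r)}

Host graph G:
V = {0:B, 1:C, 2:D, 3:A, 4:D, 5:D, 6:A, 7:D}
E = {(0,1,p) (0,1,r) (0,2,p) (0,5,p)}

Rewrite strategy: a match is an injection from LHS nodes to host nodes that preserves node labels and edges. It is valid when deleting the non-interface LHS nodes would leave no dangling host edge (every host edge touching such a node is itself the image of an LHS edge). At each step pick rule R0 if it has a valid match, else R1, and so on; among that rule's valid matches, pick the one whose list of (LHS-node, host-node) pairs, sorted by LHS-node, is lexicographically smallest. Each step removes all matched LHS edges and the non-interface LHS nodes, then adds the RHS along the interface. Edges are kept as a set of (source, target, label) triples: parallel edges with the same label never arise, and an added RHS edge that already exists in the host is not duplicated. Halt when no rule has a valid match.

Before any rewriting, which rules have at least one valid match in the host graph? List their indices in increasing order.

Answer: [R1]

Steps:
R0: no valid match — LHS pattern not found
R1: 8 valid matches — {0↦2, 1↦3, 2↦0, 3↦4}, {0↦2, 1↦3, 2↦0, 3↦7}, {0↦2, 1↦6, 2↦0, 3↦4} (+5 more)
R2: no valid match — LHS pattern not found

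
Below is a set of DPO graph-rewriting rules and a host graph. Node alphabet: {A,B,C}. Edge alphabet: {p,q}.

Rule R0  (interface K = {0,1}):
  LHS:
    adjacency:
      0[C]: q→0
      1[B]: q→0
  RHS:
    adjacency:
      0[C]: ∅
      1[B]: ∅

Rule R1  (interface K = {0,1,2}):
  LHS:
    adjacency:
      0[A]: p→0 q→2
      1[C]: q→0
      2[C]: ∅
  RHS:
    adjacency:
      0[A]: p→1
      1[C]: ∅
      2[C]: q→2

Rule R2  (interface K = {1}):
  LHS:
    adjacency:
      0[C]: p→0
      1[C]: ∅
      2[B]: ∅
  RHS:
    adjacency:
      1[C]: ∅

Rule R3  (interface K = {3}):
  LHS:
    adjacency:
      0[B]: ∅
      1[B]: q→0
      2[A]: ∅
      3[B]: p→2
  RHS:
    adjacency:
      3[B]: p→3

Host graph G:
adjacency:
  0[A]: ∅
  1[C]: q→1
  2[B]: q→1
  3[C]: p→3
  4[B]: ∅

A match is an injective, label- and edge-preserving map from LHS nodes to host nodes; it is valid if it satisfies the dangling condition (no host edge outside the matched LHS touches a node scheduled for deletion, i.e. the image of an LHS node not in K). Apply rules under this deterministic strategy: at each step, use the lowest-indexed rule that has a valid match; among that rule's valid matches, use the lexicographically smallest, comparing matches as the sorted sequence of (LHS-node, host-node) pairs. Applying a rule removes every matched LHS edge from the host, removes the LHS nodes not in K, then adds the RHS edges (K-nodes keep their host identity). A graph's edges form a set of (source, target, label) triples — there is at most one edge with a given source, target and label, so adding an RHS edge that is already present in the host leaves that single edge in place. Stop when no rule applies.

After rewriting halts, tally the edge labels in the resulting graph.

Answer: (no edges)

Steps:
start.  V:5 E:3  edges: 1-q->1 2-q->1 3-p->3
1. fire R0 via {0↦1, 1↦2}  →  V:5 E:1  edges: 3-p->3
2. fire R2 via {0↦3, 1↦1, 2↦2}  →  V:3 E:0  edges: ∅
final graph: no rule applies after step 2
NF edges: []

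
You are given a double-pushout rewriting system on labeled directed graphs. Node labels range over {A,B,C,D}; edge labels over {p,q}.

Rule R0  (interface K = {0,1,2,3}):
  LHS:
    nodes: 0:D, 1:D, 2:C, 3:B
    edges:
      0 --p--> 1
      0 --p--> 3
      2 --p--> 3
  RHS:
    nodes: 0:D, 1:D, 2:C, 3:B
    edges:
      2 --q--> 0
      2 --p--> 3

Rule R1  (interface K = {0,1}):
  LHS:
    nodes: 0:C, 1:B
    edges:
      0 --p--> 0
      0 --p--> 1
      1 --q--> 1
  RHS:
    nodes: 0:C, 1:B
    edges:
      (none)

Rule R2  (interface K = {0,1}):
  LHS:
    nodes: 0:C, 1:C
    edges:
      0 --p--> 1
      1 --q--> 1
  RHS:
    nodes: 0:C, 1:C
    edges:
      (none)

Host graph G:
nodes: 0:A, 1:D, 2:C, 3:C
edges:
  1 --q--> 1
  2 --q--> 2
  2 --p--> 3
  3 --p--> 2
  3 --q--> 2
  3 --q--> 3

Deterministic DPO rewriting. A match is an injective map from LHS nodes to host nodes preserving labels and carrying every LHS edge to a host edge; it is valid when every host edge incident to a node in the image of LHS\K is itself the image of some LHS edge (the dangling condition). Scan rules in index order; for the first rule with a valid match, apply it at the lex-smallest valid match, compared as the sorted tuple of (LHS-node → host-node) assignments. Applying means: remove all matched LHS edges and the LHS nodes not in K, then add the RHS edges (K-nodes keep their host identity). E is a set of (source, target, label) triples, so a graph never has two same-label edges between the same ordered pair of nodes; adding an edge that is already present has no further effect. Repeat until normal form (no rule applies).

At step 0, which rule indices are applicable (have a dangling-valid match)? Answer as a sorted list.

R0: no valid match — LHS pattern not found
R1: no valid match — LHS pattern not found
R2: 2 valid matches — {0↦2, 1↦3}, {0↦3, 1↦2}

Answer: [R2]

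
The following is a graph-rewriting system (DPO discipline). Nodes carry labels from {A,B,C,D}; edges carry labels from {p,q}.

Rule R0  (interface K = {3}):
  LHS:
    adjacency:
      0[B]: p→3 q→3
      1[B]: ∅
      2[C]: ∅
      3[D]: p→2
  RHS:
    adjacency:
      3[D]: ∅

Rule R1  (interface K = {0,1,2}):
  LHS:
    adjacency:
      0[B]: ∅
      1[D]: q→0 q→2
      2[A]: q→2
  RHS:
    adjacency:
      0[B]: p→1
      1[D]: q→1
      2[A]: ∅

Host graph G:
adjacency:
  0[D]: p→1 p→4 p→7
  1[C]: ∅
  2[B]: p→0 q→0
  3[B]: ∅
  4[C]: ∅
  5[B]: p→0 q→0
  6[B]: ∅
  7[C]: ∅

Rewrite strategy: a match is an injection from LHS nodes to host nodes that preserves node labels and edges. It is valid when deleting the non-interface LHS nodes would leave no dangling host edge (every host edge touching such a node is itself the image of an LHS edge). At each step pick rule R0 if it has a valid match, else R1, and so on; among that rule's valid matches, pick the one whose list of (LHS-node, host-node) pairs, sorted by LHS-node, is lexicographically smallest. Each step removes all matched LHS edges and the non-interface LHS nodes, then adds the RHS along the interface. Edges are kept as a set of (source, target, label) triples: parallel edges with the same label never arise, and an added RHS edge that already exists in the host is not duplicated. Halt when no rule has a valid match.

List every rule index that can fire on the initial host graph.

R0: 12 valid matches — {0↦2, 1↦3, 2↦1, 3↦0}, {0↦2, 1↦3, 2↦4, 3↦0}, {0↦2, 1↦3, 2↦7, 3↦0} (+9 more)
R1: no valid match — LHS pattern not found

Answer: [R0]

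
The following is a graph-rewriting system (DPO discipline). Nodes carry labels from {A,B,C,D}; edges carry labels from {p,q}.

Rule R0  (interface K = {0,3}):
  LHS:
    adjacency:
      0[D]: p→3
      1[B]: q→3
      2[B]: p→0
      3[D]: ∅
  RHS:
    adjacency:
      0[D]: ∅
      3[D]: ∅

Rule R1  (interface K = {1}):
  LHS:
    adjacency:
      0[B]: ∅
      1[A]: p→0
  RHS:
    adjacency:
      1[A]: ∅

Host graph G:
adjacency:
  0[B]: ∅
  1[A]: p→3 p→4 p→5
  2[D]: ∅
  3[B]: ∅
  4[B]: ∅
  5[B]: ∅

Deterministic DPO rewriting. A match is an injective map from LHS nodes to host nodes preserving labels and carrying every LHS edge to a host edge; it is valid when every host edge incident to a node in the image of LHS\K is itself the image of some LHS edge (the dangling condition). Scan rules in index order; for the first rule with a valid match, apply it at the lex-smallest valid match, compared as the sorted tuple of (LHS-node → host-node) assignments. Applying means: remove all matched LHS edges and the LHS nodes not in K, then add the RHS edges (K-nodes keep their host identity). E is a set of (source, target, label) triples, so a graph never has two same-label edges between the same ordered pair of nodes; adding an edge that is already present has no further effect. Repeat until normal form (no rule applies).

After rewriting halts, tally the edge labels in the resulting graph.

[0] host  ⇒  6 nodes, 3 edges  {1-p->3 1-p->4 1-p->5}
[1] R1 @ {0↦3, 1↦1}  ⇒  5 nodes, 2 edges  {1-p->4 1-p->5}
[2] R1 @ {0↦4, 1↦1}  ⇒  4 nodes, 1 edges  {1-p->5}
[3] R1 @ {0↦5, 1↦1}  ⇒  3 nodes, 0 edges  {∅}
halt: no rule applies after step 3
NF edges: []

Answer: (no edges)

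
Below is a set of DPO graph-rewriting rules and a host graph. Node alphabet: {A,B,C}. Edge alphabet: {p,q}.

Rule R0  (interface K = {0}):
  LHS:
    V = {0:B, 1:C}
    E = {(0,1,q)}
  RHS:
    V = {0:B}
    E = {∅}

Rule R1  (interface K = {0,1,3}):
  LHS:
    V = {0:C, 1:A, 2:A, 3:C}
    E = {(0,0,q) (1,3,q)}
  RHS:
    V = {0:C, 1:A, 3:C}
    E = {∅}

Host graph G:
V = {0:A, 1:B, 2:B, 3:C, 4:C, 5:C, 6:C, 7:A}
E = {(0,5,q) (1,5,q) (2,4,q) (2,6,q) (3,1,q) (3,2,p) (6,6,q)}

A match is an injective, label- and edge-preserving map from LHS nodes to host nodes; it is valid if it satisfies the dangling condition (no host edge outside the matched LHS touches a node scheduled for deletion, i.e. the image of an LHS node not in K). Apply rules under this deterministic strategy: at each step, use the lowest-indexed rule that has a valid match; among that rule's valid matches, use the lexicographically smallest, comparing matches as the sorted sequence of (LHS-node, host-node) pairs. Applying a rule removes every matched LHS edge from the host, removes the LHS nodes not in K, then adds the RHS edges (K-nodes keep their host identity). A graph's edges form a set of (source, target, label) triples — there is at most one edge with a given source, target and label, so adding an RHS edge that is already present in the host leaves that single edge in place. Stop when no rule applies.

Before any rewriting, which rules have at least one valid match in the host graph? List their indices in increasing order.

Answer: [R0,R1]

Rewrite trace:
R0: 1 valid match — {0↦2, 1↦4}
R1: 1 valid match — {0↦6, 1↦0, 2↦7, 3↦5}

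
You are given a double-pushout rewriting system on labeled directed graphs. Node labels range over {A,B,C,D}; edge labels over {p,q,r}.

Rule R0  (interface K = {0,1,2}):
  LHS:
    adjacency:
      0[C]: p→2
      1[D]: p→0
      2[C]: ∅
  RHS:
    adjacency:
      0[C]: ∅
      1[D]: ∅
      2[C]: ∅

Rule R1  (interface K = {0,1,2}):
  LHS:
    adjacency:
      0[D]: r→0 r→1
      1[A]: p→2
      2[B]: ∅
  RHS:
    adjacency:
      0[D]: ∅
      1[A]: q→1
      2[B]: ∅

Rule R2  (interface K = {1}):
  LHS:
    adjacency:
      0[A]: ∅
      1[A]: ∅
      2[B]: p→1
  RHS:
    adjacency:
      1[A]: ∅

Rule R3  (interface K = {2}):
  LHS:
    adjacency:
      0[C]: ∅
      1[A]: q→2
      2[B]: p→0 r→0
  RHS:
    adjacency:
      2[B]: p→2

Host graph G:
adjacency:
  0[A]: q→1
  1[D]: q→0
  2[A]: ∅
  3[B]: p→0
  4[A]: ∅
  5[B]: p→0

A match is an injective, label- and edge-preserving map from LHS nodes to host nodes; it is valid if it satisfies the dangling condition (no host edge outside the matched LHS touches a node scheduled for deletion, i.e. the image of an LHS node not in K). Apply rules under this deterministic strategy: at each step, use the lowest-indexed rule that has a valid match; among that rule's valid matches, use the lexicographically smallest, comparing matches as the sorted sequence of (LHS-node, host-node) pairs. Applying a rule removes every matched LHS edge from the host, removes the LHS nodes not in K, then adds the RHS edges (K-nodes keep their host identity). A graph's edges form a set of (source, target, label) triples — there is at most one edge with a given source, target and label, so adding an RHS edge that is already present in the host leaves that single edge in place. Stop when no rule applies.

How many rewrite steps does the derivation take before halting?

start.  V:6 E:4  edges: 0-q->1 1-q->0 3-p->0 5-p->0
1. fire R2 via {0↦2, 1↦0, 2↦3}  →  V:4 E:3  edges: 0-q->1 1-q->0 5-p->0
2. fire R2 via {0↦4, 1↦0, 2↦5}  →  V:2 E:2  edges: 0-q->1 1-q->0
final graph: no rule applies after step 2

Answer: 2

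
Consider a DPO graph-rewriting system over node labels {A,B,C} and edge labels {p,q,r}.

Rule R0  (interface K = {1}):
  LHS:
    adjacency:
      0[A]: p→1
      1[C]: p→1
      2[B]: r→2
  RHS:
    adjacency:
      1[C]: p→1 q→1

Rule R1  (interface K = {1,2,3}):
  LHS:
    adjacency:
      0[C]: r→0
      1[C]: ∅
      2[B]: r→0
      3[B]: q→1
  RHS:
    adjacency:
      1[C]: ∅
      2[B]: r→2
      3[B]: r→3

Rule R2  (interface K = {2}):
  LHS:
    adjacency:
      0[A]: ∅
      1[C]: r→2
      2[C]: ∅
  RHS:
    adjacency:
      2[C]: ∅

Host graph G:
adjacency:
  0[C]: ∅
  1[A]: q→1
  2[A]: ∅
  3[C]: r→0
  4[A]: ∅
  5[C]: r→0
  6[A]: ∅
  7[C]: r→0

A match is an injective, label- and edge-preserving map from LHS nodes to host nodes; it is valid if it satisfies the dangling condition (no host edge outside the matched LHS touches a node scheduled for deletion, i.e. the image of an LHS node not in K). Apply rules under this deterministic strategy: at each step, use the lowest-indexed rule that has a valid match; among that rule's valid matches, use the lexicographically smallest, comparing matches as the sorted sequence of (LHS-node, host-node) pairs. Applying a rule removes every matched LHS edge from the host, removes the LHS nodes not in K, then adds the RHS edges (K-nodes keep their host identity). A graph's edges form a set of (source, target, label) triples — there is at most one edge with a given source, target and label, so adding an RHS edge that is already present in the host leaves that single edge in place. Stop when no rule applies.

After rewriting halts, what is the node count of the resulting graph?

Answer: 2

Derivation:
start.  V:8 E:4  edges: 1-q->1 3-r->0 5-r->0 7-r->0
1. fire R2 via {0↦2, 1↦3, 2↦0}  →  V:6 E:3  edges: 1-q->1 5-r->0 7-r->0
2. fire R2 via {0↦4, 1↦5, 2↦0}  →  V:4 E:2  edges: 1-q->1 7-r->0
3. fire R2 via {0↦6, 1↦7, 2↦0}  →  V:2 E:1  edges: 1-q->1
halt: no rule applies after step 3
NF nodes: {0:C, 1:A}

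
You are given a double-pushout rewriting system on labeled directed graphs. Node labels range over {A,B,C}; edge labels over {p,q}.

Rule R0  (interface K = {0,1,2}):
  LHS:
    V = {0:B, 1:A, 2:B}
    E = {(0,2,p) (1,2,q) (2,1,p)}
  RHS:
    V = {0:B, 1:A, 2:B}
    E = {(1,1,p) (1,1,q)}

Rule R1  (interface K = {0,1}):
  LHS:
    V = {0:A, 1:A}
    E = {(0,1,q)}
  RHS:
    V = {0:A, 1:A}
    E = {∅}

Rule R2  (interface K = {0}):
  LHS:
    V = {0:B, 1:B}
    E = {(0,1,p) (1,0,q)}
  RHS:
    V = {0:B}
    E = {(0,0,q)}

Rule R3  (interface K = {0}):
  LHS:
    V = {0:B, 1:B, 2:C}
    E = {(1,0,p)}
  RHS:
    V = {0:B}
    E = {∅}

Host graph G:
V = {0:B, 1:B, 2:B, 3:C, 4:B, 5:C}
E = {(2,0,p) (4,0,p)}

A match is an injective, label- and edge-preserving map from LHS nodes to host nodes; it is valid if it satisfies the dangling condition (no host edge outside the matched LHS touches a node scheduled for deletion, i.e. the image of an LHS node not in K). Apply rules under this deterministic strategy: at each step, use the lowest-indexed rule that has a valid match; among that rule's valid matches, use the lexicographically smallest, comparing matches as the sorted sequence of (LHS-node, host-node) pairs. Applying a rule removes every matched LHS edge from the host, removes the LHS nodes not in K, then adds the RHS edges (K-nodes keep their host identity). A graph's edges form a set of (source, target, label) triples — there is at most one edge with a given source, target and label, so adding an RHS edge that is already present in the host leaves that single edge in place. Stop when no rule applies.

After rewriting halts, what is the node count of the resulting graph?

initial: |V|=6 |E|=2  E = 2-p->0 4-p->0
step 1: apply R3 at {0↦0, 1↦2, 2↦3}  → |V|=4 |E|=1  E = 4-p->0
step 2: apply R3 at {0↦0, 1↦4, 2↦5}  → |V|=2 |E|=0  E = ∅
final graph: no rule applies after step 2
NF nodes: {0:B, 1:B}

Answer: 2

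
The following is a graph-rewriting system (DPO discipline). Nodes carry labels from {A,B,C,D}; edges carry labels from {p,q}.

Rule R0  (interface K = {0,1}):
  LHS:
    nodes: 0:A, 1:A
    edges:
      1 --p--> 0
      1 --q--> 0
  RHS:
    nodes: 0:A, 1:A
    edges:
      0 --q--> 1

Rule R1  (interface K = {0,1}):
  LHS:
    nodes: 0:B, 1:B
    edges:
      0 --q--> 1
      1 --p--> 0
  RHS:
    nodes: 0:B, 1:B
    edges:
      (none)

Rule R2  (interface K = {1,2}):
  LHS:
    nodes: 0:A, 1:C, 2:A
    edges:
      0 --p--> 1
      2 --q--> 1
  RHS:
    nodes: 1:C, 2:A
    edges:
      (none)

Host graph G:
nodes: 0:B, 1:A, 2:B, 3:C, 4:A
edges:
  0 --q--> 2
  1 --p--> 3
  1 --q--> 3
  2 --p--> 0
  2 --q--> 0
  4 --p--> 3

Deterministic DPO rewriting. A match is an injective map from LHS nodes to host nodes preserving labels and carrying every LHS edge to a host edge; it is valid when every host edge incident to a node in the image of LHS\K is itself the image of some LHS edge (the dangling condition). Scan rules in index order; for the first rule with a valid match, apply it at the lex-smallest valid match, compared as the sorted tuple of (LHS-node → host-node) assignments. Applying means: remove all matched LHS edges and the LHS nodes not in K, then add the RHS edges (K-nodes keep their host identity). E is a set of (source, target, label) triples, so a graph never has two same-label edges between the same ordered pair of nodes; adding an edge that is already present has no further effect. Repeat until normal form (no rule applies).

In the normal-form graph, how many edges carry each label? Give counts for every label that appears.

[0] host  ⇒  5 nodes, 6 edges  {0-q->2 1-p->3 1-q->3 2-p->0 2-q->0 4-p->3}
[1] R1 @ {0↦0, 1↦2}  ⇒  5 nodes, 4 edges  {1-p->3 1-q->3 2-q->0 4-p->3}
[2] R2 @ {0↦4, 1↦3, 2↦1}  ⇒  4 nodes, 2 edges  {1-p->3 2-q->0}
normal form: no rule applies after step 2
NF edges: [(1, 3, 'p'), (2, 0, 'q')]

Answer: p:1 q:1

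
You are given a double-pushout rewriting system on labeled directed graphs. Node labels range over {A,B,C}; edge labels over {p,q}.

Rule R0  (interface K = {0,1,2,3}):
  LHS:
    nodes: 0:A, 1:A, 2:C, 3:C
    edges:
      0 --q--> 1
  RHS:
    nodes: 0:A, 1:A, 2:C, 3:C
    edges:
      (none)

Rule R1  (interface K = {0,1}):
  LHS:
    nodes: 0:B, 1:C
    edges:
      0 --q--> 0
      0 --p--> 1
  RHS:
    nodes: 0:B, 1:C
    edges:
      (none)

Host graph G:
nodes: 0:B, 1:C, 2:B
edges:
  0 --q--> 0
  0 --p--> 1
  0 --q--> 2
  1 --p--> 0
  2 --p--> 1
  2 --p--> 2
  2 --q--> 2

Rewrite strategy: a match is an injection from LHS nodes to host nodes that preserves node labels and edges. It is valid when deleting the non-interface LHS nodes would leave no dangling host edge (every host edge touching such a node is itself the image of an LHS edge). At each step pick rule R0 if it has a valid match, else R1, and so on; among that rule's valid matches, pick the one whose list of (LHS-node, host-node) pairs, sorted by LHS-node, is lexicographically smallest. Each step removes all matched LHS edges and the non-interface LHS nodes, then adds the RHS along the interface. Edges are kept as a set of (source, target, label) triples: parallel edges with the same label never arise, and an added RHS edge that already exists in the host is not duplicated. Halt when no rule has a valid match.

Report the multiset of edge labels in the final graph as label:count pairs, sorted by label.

Answer: p:2 q:1

Steps:
[0] host  ⇒  3 nodes, 7 edges  {0-q->0 0-p->1 0-q->2 1-p->0 2-p->1 2-p->2 2-q->2}
[1] R1 @ {0↦0, 1↦1}  ⇒  3 nodes, 5 edges  {0-q->2 1-p->0 2-p->1 2-p->2 2-q->2}
[2] R1 @ {0↦2, 1↦1}  ⇒  3 nodes, 3 edges  {0-q->2 1-p->0 2-p->2}
normal form: no rule applies after step 2
NF edges: [(0, 2, 'q'), (1, 0, 'p'), (2, 2, 'p')]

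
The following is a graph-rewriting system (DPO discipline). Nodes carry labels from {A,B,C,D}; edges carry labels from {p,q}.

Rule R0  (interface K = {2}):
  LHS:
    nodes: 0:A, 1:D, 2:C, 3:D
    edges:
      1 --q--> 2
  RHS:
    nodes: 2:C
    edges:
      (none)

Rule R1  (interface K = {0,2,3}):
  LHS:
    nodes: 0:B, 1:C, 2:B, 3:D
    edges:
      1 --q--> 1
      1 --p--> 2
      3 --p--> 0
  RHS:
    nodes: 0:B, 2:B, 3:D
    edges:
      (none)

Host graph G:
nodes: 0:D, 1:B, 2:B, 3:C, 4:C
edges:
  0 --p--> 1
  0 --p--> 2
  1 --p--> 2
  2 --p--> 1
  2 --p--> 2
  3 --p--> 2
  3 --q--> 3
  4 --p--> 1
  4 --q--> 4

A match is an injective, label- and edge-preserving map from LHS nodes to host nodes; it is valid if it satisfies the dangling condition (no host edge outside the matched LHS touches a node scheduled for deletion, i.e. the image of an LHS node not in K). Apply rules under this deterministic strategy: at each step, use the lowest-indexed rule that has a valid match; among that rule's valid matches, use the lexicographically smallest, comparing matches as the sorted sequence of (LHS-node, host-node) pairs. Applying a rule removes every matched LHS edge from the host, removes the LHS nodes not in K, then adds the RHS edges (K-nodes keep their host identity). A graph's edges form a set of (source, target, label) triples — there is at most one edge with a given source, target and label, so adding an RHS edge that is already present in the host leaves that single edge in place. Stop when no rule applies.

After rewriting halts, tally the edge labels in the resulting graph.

[0] host  ⇒  5 nodes, 9 edges  {0-p->1 0-p->2 1-p->2 2-p->1 2-p->2 3-p->2 3-q->3 4-p->1 4-q->4}
[1] R1 @ {0↦1, 1↦3, 2↦2, 3↦0}  ⇒  4 nodes, 6 edges  {0-p->2 1-p->2 2-p->1 2-p->2 4-p->1 4-q->4}
[2] R1 @ {0↦2, 1↦4, 2↦1, 3↦0}  ⇒  3 nodes, 3 edges  {1-p->2 2-p->1 2-p->2}
final graph: no rule applies after step 2
NF edges: [(1, 2, 'p'), (2, 1, 'p'), (2, 2, 'p')]

Answer: p:3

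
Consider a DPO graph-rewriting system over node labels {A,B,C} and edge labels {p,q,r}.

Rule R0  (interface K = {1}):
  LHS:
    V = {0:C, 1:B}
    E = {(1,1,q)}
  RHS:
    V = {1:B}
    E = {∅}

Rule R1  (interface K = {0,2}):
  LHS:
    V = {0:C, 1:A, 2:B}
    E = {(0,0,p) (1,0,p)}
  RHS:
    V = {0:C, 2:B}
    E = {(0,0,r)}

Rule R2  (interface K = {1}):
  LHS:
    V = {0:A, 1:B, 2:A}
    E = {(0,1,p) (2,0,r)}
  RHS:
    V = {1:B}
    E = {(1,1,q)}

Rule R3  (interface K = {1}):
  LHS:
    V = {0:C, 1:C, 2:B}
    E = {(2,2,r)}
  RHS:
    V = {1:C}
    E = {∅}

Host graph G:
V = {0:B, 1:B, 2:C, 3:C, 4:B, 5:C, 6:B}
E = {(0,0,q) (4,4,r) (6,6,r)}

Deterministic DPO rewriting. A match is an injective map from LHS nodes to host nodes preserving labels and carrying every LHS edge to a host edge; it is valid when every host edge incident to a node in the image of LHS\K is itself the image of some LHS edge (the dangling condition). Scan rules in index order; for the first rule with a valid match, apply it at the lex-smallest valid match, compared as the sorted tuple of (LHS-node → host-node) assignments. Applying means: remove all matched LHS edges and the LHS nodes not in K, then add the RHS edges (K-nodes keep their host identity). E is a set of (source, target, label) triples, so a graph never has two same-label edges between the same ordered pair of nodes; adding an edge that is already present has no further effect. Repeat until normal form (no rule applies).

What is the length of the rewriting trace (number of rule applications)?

Answer: 2

Rewrite trace:
[0] host  ⇒  7 nodes, 3 edges  {0-q->0 4-r->4 6-r->6}
[1] R0 @ {0↦2, 1↦0}  ⇒  6 nodes, 2 edges  {4-r->4 6-r->6}
[2] R3 @ {0↦3, 1↦5, 2↦4}  ⇒  4 nodes, 1 edges  {6-r->6}
final graph: no rule applies after step 2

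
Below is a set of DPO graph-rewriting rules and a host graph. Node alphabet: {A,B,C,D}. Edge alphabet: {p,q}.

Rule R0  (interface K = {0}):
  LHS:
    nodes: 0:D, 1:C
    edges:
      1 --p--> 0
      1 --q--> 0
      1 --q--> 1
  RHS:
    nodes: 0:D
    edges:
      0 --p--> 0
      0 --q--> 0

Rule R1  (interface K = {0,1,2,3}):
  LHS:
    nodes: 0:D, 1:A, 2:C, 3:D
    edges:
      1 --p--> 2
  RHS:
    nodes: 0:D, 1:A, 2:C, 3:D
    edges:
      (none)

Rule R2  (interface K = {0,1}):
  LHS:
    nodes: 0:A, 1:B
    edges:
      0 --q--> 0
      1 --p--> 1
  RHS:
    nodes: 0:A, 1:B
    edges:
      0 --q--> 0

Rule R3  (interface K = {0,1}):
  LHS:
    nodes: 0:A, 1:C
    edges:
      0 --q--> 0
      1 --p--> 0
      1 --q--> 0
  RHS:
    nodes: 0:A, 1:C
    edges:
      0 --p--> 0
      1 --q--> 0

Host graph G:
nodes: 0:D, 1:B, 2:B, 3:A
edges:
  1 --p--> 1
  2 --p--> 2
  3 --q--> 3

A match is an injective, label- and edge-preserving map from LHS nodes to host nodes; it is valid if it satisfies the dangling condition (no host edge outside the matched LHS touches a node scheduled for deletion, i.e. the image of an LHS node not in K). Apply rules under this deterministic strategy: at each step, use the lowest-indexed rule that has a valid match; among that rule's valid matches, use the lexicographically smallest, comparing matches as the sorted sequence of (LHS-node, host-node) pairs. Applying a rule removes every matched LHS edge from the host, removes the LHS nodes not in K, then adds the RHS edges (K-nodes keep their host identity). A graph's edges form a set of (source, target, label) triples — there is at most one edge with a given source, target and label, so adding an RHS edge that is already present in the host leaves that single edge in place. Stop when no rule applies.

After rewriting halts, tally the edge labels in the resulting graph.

Answer: q:1

Derivation:
start.  V:4 E:3  edges: 1-p->1 2-p->2 3-q->3
1. fire R2 via {0↦3, 1↦1}  →  V:4 E:2  edges: 2-p->2 3-q->3
2. fire R2 via {0↦3, 1↦2}  →  V:4 E:1  edges: 3-q->3
final graph: no rule applies after step 2
NF edges: [(3, 3, 'q')]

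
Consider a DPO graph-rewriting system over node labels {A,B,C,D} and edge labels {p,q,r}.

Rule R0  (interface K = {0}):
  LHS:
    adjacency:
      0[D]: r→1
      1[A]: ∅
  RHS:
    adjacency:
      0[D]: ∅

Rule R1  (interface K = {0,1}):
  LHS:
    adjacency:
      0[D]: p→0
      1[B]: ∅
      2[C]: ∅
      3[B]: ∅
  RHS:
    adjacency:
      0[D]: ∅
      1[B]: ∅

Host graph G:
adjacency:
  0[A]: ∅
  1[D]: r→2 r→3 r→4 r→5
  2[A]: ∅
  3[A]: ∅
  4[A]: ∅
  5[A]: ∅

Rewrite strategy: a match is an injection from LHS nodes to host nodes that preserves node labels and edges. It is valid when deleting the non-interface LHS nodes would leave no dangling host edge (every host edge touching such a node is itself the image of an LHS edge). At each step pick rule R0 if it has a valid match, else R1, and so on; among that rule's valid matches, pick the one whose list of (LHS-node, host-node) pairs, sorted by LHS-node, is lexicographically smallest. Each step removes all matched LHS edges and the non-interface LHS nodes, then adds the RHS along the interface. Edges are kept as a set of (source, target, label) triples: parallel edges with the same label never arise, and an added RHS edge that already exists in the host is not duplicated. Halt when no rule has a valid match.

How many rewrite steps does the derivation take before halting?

[0] host  ⇒  6 nodes, 4 edges  {1-r->2 1-r->3 1-r->4 1-r->5}
[1] R0 @ {0↦1, 1↦2}  ⇒  5 nodes, 3 edges  {1-r->3 1-r->4 1-r->5}
[2] R0 @ {0↦1, 1↦3}  ⇒  4 nodes, 2 edges  {1-r->4 1-r->5}
[3] R0 @ {0↦1, 1↦4}  ⇒  3 nodes, 1 edges  {1-r->5}
[4] R0 @ {0↦1, 1↦5}  ⇒  2 nodes, 0 edges  {∅}
final graph: no rule applies after step 4

Answer: 4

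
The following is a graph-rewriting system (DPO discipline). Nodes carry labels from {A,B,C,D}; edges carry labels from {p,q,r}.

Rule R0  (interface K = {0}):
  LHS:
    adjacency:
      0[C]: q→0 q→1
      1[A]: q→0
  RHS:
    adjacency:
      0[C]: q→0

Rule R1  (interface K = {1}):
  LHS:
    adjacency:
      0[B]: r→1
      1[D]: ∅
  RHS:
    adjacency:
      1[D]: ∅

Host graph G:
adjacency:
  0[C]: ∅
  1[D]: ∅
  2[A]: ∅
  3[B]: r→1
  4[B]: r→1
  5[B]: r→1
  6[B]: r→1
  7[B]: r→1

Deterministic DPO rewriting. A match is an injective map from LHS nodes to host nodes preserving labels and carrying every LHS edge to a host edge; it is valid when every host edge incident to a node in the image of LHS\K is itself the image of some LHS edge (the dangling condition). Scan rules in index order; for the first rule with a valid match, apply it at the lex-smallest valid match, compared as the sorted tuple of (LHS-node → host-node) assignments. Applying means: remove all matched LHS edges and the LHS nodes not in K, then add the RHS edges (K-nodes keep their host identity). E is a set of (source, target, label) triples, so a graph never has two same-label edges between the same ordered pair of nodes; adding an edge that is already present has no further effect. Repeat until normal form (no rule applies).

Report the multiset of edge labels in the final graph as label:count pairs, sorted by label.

start.  V:8 E:5  edges: 3-r->1 4-r->1 5-r->1 6-r->1 7-r->1
1. fire R1 via {0↦3, 1↦1}  →  V:7 E:4  edges: 4-r->1 5-r->1 6-r->1 7-r->1
2. fire R1 via {0↦4, 1↦1}  →  V:6 E:3  edges: 5-r->1 6-r->1 7-r->1
3. fire R1 via {0↦5, 1↦1}  →  V:5 E:2  edges: 6-r->1 7-r->1
4. fire R1 via {0↦6, 1↦1}  →  V:4 E:1  edges: 7-r->1
5. fire R1 via {0↦7, 1↦1}  →  V:3 E:0  edges: ∅
halt: no rule applies after step 5
NF edges: []

Answer: (no edges)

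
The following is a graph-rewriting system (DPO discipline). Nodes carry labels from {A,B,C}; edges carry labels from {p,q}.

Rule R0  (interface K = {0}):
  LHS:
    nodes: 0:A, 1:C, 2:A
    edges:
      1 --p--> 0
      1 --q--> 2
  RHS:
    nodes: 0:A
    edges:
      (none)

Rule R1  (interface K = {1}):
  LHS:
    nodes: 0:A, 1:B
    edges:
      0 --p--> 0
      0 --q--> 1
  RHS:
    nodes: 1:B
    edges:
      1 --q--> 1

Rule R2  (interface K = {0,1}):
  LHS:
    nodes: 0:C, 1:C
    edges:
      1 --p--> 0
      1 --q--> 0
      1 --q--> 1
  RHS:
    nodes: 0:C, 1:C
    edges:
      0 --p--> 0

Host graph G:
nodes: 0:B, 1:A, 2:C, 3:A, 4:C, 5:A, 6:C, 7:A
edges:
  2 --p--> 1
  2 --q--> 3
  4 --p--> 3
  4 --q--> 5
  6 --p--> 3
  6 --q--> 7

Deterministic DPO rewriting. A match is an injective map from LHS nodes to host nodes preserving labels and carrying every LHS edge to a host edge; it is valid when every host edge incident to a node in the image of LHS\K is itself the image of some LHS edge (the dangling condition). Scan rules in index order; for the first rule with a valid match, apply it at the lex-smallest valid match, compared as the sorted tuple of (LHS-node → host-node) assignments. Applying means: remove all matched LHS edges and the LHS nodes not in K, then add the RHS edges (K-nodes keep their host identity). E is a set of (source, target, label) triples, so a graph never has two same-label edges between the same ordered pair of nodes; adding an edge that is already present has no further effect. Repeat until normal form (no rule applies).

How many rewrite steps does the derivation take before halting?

Answer: 3

Steps:
[0] host  ⇒  8 nodes, 6 edges  {2-p->1 2-q->3 4-p->3 4-q->5 6-p->3 6-q->7}
[1] R0 @ {0↦3, 1↦4, 2↦5}  ⇒  6 nodes, 4 edges  {2-p->1 2-q->3 6-p->3 6-q->7}
[2] R0 @ {0↦3, 1↦6, 2↦7}  ⇒  4 nodes, 2 edges  {2-p->1 2-q->3}
[3] R0 @ {0↦1, 1↦2, 2↦3}  ⇒  2 nodes, 0 edges  {∅}
normal form: no rule applies after step 3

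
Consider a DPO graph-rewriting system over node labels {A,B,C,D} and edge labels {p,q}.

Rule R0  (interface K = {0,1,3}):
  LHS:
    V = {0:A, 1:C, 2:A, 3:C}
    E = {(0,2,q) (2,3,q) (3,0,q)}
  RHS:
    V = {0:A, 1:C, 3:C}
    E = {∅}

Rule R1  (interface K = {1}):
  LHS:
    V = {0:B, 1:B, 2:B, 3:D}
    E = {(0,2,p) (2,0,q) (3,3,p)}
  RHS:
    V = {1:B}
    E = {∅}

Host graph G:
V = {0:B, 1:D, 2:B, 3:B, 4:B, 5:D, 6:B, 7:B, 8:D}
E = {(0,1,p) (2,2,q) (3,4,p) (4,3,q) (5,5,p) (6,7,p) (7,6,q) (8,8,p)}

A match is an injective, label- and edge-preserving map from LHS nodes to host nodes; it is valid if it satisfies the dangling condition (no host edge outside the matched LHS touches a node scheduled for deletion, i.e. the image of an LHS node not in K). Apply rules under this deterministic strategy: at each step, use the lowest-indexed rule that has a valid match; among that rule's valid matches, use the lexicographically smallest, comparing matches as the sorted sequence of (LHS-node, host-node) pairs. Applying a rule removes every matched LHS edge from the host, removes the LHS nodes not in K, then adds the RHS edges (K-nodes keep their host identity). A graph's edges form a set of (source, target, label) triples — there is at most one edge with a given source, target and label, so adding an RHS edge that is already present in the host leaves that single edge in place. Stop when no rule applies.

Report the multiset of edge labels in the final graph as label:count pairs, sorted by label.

Answer: p:1 q:1

Rewrite trace:
initial: |V|=9 |E|=8  E = 0-p->1 2-q->2 3-p->4 4-q->3 5-p->5 6-p->7 7-q->6 8-p->8
step 1: apply R1 at {0↦3, 1↦0, 2↦4, 3↦5}  → |V|=6 |E|=5  E = 0-p->1 2-q->2 6-p->7 7-q->6 8-p->8
step 2: apply R1 at {0↦6, 1↦0, 2↦7, 3↦8}  → |V|=3 |E|=2  E = 0-p->1 2-q->2
normal form: no rule applies after step 2
NF edges: [(0, 1, 'p'), (2, 2, 'q')]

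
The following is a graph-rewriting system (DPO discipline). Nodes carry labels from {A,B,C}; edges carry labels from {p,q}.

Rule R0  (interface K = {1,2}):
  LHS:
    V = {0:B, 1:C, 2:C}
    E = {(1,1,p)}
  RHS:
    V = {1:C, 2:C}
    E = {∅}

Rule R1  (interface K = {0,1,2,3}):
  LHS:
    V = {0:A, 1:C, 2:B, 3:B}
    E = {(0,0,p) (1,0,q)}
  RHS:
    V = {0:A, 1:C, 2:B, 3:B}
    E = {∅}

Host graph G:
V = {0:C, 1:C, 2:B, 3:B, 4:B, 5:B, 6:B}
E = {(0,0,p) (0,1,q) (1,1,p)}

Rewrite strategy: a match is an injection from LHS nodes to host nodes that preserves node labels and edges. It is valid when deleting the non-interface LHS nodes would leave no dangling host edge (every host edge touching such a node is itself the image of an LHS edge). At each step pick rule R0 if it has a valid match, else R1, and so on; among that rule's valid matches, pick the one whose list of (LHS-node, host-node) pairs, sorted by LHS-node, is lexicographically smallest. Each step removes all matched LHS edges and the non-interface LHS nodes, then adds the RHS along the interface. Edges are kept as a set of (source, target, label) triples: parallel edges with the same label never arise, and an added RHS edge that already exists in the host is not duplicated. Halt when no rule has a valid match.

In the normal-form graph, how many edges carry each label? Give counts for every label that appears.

start.  V:7 E:3  edges: 0-p->0 0-q->1 1-p->1
1. fire R0 via {0↦2, 1↦0, 2↦1}  →  V:6 E:2  edges: 0-q->1 1-p->1
2. fire R0 via {0↦3, 1↦1, 2↦0}  →  V:5 E:1  edges: 0-q->1
halt: no rule applies after step 2
NF edges: [(0, 1, 'q')]

Answer: q:1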